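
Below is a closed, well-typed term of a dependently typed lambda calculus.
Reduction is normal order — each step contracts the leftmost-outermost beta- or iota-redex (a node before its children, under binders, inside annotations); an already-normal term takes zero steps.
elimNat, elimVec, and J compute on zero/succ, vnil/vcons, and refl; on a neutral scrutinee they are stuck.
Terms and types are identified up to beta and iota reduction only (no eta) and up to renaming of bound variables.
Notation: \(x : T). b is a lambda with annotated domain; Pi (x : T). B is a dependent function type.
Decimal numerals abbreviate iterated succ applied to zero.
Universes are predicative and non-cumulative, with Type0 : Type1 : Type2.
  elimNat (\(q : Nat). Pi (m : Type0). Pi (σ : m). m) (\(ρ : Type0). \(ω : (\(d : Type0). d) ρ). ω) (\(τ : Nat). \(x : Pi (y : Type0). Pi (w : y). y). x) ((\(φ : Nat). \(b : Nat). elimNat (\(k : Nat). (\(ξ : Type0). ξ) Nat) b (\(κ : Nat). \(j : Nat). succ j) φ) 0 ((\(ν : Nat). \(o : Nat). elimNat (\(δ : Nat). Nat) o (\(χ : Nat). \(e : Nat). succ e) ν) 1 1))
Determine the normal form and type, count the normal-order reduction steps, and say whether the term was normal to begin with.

normal form:
  \(q : Type0). \(m : q). m
the term's type:
  Pi (q : Type0). Pi (m : q). q
normal-order step count: 17
term was already normal: no
first contracted redex: a beta-redex


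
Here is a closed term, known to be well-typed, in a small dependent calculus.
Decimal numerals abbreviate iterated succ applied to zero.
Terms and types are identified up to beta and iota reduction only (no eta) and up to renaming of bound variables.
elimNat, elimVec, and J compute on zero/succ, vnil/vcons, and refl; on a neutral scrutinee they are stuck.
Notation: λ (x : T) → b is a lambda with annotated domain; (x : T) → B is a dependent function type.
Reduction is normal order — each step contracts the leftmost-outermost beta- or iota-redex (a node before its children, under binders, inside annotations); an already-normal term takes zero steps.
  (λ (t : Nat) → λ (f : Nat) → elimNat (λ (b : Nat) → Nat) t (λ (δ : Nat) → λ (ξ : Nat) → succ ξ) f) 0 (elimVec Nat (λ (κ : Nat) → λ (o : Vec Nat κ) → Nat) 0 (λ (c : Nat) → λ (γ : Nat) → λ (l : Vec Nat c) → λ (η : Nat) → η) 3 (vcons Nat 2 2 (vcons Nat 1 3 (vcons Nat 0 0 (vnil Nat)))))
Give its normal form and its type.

resulting normal form:
  0
the term's type:
  Nat
observation: normalization takes exactly 19 steps under the normal-order strategy.


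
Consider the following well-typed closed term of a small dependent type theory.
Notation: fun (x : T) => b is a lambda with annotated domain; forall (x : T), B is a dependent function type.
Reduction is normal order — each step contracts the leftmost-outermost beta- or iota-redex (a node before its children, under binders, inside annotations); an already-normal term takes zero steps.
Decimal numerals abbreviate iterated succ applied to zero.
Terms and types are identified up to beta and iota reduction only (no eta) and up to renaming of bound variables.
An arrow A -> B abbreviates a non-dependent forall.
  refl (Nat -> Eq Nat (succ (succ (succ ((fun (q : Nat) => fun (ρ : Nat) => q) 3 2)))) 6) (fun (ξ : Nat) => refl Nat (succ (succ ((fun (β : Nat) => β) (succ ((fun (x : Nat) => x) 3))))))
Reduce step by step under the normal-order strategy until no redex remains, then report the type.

normal-order reduction sequence:
  refl (Nat -> Eq Nat (succ (succ (succ ((fun (q : Nat) => fun (ρ : Nat) => q) 3 2)))) 6) (fun (ξ : Nat) => refl Nat (succ (succ ((fun (β : Nat) => β) (succ ((fun (x : Nat) => x) 3))))))
  ~> refl (Nat -> Eq Nat (succ (succ (succ ((fun (q : Nat) => 3) 2)))) 6) (fun (ρ : Nat) => refl Nat (succ (succ ((fun (ξ : Nat) => ξ) (succ ((fun (β : Nat) => β) 3))))))
  ~> refl (Nat -> Eq Nat 6 6) (fun (q : Nat) => refl Nat (succ (succ ((fun (ρ : Nat) => ρ) (succ ((fun (ξ : Nat) => ξ) 3))))))
  ~> refl (Nat -> Eq Nat 6 6) (fun (q : Nat) => refl Nat (succ (succ (succ ((fun (ρ : Nat) => ρ) 3)))))
  ~> refl (Nat -> Eq Nat 6 6) (fun (q : Nat) => refl Nat 6)
type:
  Eq (Nat -> Eq Nat 6 6) (fun (q : Nat) => refl Nat 6) (fun (ρ : Nat) => refl Nat 6)


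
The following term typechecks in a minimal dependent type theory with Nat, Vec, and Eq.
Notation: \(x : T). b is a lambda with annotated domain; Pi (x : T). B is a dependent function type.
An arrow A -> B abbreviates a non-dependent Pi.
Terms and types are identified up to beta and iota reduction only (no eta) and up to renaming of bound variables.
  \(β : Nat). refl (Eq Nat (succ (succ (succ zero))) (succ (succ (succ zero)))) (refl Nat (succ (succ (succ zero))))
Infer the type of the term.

inferred type:
  Nat -> Eq (Eq Nat (succ (succ (succ zero))) (succ (succ (succ zero)))) (refl Nat (succ (succ (succ zero)))) (refl Nat (succ (succ (succ zero))))


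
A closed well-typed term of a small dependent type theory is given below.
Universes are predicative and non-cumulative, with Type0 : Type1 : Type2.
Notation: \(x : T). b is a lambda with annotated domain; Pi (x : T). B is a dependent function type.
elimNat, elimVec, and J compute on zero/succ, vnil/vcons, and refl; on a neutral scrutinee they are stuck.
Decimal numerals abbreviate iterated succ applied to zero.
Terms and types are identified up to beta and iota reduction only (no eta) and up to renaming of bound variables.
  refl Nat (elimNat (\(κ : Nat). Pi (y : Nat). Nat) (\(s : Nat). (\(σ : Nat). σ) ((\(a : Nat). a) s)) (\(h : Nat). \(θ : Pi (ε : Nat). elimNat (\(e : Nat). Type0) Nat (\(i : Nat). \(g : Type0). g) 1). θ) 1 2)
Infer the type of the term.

type:
  Eq Nat 2 2


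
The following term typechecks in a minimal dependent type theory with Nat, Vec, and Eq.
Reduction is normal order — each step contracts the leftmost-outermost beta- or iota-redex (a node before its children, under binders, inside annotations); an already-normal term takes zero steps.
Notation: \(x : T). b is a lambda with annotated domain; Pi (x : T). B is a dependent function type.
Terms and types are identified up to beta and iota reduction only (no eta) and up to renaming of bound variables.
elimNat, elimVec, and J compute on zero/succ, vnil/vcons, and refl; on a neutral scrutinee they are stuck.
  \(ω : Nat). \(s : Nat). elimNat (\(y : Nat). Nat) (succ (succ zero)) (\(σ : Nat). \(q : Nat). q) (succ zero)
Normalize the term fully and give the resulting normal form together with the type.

reduced normal form:
  \(ω : Nat). \(s : Nat). succ (succ zero)
the term's type:
  Pi (ω : Nat). Pi (s : Nat). Nat
observation: the first redex contracted is an elimNat iota-redex; the normal form is reached in 4 normal-order steps.


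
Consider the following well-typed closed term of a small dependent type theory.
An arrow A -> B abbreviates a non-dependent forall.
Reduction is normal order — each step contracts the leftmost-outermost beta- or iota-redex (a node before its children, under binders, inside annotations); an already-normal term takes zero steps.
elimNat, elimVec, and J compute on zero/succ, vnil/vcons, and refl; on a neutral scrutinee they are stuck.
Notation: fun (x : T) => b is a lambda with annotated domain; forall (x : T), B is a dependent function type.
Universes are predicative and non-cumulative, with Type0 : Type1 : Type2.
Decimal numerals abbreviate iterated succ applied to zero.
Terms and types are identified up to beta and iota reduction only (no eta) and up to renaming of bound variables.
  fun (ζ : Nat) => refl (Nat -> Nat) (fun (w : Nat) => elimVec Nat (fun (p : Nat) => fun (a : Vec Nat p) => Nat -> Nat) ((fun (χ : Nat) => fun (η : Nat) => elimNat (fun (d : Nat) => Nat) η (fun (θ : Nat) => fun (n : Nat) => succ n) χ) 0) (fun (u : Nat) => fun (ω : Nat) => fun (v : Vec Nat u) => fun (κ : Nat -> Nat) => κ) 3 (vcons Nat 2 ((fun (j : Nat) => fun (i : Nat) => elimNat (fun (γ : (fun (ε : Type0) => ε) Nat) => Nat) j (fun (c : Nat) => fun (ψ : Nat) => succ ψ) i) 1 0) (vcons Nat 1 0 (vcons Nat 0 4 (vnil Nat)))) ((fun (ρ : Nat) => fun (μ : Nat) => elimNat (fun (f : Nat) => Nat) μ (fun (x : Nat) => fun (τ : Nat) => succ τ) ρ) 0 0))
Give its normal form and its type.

resulting normal form:
  fun (ζ : Nat) => refl (Nat -> Nat) (fun (w : Nat) => 0)
type:
  Nat -> Eq (Nat -> Nat) (fun (ζ : Nat) => 0) (fun (w : Nat) => 0)


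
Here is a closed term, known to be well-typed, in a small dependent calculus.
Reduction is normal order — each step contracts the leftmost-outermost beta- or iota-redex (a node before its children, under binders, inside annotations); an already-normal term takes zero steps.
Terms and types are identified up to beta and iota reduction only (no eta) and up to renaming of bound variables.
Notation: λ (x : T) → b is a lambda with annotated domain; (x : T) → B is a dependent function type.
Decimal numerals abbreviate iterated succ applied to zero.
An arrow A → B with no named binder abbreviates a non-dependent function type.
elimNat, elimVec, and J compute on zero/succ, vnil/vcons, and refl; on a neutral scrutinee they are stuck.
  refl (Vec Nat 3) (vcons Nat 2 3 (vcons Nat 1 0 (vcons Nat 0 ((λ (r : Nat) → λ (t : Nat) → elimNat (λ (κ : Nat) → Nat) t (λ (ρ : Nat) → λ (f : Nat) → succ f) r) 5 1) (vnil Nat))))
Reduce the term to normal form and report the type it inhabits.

reduced normal form:
  refl (Vec Nat 3) (vcons Nat 2 3 (vcons Nat 1 0 (vcons Nat 0 6 (vnil Nat))))
the term's type:
  Eq (Vec Nat 3) (vcons Nat 2 3 (vcons Nat 1 0 (vcons Nat 0 6 (vnil Nat)))) (vcons Nat 2 3 (vcons Nat 1 0 (vcons Nat 0 6 (vnil Nat))))
observation: 18 normal-order steps normalize the term, beginning with a beta-redex.


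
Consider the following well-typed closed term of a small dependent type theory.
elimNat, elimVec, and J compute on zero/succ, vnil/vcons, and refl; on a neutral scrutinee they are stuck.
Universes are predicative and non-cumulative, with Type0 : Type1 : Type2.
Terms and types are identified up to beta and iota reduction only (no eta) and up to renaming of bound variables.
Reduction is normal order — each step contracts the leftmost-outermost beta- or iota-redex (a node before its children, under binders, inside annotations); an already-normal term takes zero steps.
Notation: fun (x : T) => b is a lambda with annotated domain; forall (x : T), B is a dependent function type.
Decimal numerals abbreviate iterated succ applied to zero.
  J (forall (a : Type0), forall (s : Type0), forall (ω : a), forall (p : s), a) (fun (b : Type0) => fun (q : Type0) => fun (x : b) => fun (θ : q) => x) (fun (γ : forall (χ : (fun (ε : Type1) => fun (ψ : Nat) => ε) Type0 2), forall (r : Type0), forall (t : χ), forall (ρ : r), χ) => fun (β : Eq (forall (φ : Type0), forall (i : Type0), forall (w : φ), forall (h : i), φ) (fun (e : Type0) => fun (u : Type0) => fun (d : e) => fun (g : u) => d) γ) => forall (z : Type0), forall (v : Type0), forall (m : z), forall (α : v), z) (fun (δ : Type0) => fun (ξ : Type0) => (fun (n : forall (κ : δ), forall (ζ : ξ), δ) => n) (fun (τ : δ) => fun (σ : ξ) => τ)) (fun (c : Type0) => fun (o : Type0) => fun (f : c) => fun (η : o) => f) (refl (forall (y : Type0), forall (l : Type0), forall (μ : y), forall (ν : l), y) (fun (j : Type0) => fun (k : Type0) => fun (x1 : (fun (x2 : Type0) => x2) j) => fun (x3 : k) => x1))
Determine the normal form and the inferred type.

normal form:
  fun (a : Type0) => fun (s : Type0) => fun (ω : a) => fun (p : s) => ω
inferred type:
  forall (a : Type0), forall (s : Type0), forall (ω : a), forall (p : s), a
observation: the first redex contracted is a J iota-redex; the normal form is reached in 2 normal-order steps.


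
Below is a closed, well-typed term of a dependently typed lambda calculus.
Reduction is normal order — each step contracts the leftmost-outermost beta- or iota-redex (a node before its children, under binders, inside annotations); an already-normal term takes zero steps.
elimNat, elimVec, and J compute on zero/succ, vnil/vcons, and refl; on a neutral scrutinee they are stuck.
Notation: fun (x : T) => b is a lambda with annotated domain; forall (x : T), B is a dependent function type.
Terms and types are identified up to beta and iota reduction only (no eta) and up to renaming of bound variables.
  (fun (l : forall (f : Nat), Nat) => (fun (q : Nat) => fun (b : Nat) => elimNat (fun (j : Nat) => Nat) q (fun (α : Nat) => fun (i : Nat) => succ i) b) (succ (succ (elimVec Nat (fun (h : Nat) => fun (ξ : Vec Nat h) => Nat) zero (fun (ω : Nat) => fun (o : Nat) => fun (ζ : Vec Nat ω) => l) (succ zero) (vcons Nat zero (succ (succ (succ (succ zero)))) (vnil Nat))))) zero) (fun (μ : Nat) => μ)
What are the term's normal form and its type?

reduced normal form:
  succ (succ zero)
type:
  Nat
observation: 10 normal-order steps normalize the term, beginning with a beta-redex.


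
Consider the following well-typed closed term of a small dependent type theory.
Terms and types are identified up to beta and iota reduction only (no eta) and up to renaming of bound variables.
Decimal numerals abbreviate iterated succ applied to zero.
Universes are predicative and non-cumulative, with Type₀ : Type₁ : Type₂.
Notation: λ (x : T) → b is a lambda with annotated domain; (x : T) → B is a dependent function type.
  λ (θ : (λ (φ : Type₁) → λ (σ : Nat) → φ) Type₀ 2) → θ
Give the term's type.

inferred type:
  (θ : Type₀) → Type₀


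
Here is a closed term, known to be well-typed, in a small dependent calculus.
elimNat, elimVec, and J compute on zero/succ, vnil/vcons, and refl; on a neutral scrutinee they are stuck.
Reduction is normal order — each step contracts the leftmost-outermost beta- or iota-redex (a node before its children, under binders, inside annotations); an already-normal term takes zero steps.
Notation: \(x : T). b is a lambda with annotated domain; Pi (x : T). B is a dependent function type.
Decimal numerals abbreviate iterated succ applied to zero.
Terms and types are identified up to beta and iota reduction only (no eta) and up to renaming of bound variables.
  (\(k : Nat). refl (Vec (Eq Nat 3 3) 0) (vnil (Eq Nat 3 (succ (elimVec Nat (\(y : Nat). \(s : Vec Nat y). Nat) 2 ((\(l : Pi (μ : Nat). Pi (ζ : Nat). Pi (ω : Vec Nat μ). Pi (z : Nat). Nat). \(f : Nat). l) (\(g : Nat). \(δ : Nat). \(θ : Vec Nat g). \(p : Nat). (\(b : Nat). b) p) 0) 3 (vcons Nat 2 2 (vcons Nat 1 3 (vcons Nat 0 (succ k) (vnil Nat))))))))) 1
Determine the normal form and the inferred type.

normal form:
  refl (Vec (Eq Nat 3 3) 0) (vnil (Eq Nat 3 3))
type:
  Eq (Vec (Eq Nat 3 3) 0) (vnil (Eq Nat 3 3)) (vnil (Eq Nat 3 3))


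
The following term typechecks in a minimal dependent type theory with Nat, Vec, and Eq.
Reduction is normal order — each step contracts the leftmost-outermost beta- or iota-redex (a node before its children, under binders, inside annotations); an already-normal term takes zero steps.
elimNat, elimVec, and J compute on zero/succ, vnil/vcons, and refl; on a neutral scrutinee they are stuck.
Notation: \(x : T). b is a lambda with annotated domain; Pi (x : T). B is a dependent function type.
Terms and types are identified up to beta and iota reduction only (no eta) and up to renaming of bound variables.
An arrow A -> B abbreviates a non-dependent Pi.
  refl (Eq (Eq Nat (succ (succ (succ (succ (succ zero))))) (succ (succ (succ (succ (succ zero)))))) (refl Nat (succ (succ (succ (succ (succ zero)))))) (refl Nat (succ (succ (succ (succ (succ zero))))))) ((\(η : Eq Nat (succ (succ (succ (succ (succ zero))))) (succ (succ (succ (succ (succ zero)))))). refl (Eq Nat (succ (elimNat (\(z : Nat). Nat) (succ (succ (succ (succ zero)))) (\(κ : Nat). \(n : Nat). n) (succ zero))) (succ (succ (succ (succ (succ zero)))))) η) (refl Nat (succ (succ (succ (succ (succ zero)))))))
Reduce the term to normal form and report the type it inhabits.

reduced normal form:
  refl (Eq (Eq Nat (succ (succ (succ (succ (succ zero))))) (succ (succ (succ (succ (succ zero)))))) (refl Nat (succ (succ (succ (succ (succ zero)))))) (refl Nat (succ (succ (succ (succ (succ zero))))))) (refl (Eq Nat (succ (succ (succ (succ (succ zero))))) (succ (succ (succ (succ (succ zero)))))) (refl Nat (succ (succ (succ (succ (succ zero)))))))
type:
  Eq (Eq (Eq Nat (succ (succ (succ (succ (succ zero))))) (succ (succ (succ (succ (succ zero)))))) (refl Nat (succ (succ (succ (succ (succ zero)))))) (refl Nat (succ (succ (succ (succ (succ zero))))))) (refl (Eq Nat (succ (succ (succ (succ (succ zero))))) (succ (succ (succ (succ (succ zero)))))) (refl Nat (succ (succ (succ (succ (succ zero))))))) (refl (Eq Nat (succ (succ (succ (succ (succ zero))))) (succ (succ (succ (succ (succ zero)))))) (refl Nat (succ (succ (succ (succ (succ zero)))))))


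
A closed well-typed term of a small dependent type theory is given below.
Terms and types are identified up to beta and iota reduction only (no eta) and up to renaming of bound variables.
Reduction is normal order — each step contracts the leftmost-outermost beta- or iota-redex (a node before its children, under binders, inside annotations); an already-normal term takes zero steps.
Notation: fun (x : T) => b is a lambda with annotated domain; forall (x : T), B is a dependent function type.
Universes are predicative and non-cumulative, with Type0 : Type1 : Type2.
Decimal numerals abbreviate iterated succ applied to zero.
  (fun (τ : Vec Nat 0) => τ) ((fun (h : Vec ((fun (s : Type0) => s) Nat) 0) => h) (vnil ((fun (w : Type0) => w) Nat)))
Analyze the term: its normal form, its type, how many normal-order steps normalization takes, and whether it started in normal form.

reduced normal form:
  vnil Nat
type:
  Vec Nat 0
reduction steps (normal order): 3
started in normal form: no
first redex: a beta-redex


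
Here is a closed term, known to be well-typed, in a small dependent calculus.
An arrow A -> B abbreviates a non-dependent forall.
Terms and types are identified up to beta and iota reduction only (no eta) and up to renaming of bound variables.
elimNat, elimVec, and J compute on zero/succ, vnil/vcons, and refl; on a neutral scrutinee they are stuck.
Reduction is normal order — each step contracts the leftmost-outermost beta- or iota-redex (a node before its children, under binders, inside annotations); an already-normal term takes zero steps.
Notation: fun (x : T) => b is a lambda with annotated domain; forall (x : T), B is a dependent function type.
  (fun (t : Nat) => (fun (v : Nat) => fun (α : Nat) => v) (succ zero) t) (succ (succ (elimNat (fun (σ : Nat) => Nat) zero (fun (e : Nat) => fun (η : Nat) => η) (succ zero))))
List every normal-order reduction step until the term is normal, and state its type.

normal-order reduction:
  (fun (t : Nat) => (fun (v : Nat) => fun (α : Nat) => v) (succ zero) t) (succ (succ (elimNat (fun (σ : Nat) => Nat) zero (fun (e : Nat) => fun (η : Nat) => η) (succ zero))))
  ~> (fun (t : Nat) => fun (v : Nat) => t) (succ zero) (succ (succ (elimNat (fun (α : Nat) => Nat) zero (fun (σ : Nat) => fun (e : Nat) => e) (succ zero))))
  ~> (fun (t : Nat) => succ zero) (succ (succ (elimNat (fun (v : Nat) => Nat) zero (fun (α : Nat) => fun (σ : Nat) => σ) (succ zero))))
  ~> succ zero
the term's type:
  Nat


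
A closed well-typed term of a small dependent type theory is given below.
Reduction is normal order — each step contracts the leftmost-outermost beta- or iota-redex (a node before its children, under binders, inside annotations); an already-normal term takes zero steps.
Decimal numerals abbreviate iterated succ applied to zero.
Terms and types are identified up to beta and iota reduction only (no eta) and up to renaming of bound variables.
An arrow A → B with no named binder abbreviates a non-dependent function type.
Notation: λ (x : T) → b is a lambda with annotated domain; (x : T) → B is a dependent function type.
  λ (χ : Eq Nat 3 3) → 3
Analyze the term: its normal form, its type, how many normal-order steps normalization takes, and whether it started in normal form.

reduced normal form:
  λ (χ : Eq Nat 3 3) → 3
inferred type:
  Eq Nat 3 3 → Nat
steps to reach normal form (normal order): 0
started in normal form: yes


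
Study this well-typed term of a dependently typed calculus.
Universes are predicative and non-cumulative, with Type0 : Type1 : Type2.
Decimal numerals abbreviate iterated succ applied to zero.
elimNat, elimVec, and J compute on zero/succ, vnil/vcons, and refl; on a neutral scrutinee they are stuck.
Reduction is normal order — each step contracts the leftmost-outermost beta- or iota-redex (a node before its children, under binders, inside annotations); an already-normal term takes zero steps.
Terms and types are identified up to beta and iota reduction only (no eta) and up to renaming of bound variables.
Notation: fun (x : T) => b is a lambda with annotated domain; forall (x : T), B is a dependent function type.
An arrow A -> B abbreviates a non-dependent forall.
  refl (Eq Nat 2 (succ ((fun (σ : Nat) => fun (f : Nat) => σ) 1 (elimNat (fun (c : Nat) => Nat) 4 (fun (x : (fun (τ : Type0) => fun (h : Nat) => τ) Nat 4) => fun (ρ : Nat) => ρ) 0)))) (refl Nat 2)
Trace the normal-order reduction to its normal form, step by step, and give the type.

normal-order reduction sequence:
  refl (Eq Nat 2 (succ ((fun (σ : Nat) => fun (f : Nat) => σ) 1 (elimNat (fun (c : Nat) => Nat) 4 (fun (x : (fun (τ : Type0) => fun (h : Nat) => τ) Nat 4) => fun (ρ : Nat) => ρ) 0)))) (refl Nat 2)
  ~> refl (Eq Nat 2 (succ ((fun (σ : Nat) => 1) (elimNat (fun (f : Nat) => Nat) 4 (fun (c : (fun (x : Type0) => fun (τ : Nat) => x) Nat 4) => fun (h : Nat) => h) 0)))) (refl Nat 2)
  ~> refl (Eq Nat 2 2) (refl Nat 2)
inferred type:
  Eq (Eq Nat 2 2) (refl Nat 2) (refl Nat 2)


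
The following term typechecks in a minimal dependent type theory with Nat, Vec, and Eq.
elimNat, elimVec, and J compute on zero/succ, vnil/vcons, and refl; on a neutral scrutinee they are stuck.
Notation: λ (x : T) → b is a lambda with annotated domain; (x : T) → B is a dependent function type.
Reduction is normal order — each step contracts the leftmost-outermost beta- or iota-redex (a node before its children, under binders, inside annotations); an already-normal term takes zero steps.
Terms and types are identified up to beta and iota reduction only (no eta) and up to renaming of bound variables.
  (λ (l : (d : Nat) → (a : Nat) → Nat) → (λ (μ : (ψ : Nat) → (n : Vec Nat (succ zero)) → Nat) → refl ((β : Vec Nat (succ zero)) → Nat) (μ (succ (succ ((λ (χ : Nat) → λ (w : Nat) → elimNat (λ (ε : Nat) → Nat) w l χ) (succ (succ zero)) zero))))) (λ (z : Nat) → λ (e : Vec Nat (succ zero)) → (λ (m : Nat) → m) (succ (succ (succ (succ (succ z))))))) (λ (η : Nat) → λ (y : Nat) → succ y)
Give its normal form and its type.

normal form:
  refl ((l : Vec Nat (succ zero)) → Nat) (λ (d : Vec Nat (succ zero)) → succ (succ (succ (succ (succ (succ (succ (succ (succ zero)))))))))
the term's type:
  Eq ((l : Vec Nat (succ zero)) → Nat) (λ (d : Vec Nat (succ zero)) → succ (succ (succ (succ (succ (succ (succ (succ (succ zero))))))))) (λ (a : Vec Nat (succ zero)) → succ (succ (succ (succ (succ (succ (succ (succ (succ zero)))))))))
observation: 13 normal-order steps separate the term from its normal form.


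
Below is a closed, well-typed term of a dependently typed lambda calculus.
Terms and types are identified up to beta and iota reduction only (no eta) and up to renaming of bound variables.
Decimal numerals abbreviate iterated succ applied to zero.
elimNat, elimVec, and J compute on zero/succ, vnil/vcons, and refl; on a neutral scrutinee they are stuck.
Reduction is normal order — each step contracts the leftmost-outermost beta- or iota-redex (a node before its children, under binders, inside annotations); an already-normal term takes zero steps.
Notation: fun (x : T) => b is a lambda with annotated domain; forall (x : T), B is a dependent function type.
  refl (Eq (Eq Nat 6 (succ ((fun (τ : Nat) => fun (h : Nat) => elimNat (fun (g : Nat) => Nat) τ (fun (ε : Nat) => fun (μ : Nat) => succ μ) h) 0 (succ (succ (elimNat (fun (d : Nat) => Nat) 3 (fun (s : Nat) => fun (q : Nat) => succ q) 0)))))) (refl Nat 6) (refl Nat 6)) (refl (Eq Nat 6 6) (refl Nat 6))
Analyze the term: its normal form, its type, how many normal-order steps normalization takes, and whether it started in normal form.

resulting normal form:
  refl (Eq (Eq Nat 6 6) (refl Nat 6) (refl Nat 6)) (refl (Eq Nat 6 6) (refl Nat 6))
inferred type:
  Eq (Eq (Eq Nat 6 6) (refl Nat 6) (refl Nat 6)) (refl (Eq Nat 6 6) (refl Nat 6)) (refl (Eq Nat 6 6) (refl Nat 6))
steps to reach normal form (normal order): 19
already normal: no
first redex: a beta-redex


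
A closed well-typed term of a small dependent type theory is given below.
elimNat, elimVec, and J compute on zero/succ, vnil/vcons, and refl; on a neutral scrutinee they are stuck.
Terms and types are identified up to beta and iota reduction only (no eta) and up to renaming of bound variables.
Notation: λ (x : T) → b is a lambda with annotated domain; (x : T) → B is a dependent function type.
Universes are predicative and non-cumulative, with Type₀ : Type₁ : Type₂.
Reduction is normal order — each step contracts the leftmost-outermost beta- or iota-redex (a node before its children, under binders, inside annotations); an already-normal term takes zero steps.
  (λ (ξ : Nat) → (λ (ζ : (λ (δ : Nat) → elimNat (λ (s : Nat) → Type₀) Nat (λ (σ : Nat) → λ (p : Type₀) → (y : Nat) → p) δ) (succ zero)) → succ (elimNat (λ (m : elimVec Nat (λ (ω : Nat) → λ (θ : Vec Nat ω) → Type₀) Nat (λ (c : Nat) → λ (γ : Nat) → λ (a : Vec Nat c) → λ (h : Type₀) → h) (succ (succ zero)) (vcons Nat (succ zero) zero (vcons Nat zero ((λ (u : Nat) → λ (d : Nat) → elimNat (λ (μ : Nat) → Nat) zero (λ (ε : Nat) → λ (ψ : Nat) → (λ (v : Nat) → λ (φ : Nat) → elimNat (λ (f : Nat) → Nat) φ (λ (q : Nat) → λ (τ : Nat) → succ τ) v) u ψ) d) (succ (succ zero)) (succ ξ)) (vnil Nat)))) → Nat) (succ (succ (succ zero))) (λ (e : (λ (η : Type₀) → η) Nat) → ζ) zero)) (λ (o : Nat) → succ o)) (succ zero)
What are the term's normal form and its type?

reduced normal form:
  succ (succ (succ (succ zero)))
inferred type:
  Nat
observation: normalization takes exactly 3 steps under the normal-order strategy.


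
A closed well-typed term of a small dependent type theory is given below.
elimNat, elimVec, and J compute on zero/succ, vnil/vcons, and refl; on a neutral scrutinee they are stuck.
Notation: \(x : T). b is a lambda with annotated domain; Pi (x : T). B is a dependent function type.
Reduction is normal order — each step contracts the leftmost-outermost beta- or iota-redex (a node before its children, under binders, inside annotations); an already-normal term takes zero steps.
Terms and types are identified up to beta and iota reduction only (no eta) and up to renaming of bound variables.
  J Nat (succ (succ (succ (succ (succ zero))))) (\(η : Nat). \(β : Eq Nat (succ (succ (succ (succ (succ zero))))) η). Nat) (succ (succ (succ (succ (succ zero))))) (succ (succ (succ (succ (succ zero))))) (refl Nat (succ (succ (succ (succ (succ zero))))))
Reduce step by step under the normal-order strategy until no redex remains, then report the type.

normal-order reduction sequence:
  J Nat (succ (succ (succ (succ (succ zero))))) (\(η : Nat). \(β : Eq Nat (succ (succ (succ (succ (succ zero))))) η). Nat) (succ (succ (succ (succ (succ zero))))) (succ (succ (succ (succ (succ zero))))) (refl Nat (succ (succ (succ (succ (succ zero))))))
  ~> succ (succ (succ (succ (succ zero))))
inferred type:
  Nat


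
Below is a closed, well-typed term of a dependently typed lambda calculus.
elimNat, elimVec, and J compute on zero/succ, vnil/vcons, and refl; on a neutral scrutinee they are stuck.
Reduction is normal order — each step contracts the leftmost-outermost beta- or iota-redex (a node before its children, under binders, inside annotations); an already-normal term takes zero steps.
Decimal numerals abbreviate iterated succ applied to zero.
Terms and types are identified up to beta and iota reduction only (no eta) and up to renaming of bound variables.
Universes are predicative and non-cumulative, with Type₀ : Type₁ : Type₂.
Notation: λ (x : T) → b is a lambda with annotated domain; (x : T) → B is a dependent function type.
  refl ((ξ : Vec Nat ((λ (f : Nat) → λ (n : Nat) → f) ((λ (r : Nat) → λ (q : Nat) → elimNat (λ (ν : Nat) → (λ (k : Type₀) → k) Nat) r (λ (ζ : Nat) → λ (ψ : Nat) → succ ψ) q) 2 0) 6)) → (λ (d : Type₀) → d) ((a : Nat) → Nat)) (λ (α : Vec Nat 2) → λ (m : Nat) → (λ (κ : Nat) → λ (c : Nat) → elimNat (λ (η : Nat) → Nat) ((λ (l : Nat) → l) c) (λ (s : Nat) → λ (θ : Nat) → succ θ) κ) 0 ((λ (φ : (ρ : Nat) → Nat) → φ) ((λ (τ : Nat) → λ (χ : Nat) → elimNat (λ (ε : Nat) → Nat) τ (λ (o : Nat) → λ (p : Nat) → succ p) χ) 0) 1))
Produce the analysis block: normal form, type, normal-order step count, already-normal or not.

resulting normal form:
  refl ((ξ : Vec Nat 2) → (f : Nat) → Nat) (λ (n : Vec Nat 2) → λ (r : Nat) → 1)
the term's type:
  Eq ((ξ : Vec Nat 2) → (f : Nat) → Nat) (λ (n : Vec Nat 2) → λ (r : Nat) → 1) (λ (q : Vec Nat 2) → λ (ν : Nat) → 1)
normal-order step count: 17
already normal: no
first redex: a beta-redex


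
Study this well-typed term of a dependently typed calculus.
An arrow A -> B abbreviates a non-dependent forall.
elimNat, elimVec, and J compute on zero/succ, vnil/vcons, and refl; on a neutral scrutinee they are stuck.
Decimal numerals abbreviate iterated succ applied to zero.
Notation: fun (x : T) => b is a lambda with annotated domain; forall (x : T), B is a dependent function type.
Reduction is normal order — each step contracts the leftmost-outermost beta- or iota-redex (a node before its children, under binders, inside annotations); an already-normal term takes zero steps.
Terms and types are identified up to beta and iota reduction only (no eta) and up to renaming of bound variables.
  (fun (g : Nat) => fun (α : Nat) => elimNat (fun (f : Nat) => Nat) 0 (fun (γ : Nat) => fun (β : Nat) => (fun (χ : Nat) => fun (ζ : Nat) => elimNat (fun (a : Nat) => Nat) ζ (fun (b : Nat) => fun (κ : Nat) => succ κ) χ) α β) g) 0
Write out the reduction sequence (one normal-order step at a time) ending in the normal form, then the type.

normal-order reduction sequence:
  (fun (g : Nat) => fun (α : Nat) => elimNat (fun (f : Nat) => Nat) 0 (fun (γ : Nat) => fun (β : Nat) => (fun (χ : Nat) => fun (ζ : Nat) => elimNat (fun (a : Nat) => Nat) ζ (fun (b : Nat) => fun (κ : Nat) => succ κ) χ) α β) g) 0
  ~> fun (g : Nat) => elimNat (fun (α : Nat) => Nat) 0 (fun (f : Nat) => fun (γ : Nat) => (fun (β : Nat) => fun (χ : Nat) => elimNat (fun (ζ : Nat) => Nat) χ (fun (a : Nat) => fun (b : Nat) => succ b) β) g γ) 0
  ~> fun (g : Nat) => 0
the term's type:
  Nat -> Nat


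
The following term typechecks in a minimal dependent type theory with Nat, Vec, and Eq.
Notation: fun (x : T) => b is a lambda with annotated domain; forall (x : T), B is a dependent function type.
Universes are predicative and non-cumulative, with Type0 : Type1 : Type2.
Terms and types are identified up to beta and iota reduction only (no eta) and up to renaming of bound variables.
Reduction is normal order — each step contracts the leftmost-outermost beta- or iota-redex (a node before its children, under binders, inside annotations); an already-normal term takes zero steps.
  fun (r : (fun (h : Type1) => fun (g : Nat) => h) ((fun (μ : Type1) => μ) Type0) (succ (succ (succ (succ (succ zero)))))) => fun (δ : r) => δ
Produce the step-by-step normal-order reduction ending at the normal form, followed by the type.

reduction (normal order):
  fun (r : (fun (h : Type1) => fun (g : Nat) => h) ((fun (μ : Type1) => μ) Type0) (succ (succ (succ (succ (succ zero)))))) => fun (δ : r) => δ
  ~> fun (r : (fun (h : Nat) => (fun (g : Type1) => g) Type0) (succ (succ (succ (succ (succ zero)))))) => fun (μ : r) => μ
  ~> fun (r : (fun (h : Type1) => h) Type0) => fun (g : r) => g
  ~> fun (r : Type0) => fun (h : r) => h
the term's type:
  forall (r : Type0), forall (h : r), r


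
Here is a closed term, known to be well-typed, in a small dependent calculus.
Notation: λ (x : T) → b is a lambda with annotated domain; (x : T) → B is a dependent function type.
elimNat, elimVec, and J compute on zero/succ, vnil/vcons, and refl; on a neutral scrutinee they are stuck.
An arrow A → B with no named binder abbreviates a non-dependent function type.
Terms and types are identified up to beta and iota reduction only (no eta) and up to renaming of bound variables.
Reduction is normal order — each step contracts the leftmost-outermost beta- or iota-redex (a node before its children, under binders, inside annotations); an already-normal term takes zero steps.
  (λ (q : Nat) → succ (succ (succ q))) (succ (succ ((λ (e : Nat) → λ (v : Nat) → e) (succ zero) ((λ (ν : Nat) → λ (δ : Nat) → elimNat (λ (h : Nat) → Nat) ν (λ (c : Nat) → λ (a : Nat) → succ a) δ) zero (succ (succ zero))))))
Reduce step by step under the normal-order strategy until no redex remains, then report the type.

normal-order reduction:
  (λ (q : Nat) → succ (succ (succ q))) (succ (succ ((λ (e : Nat) → λ (v : Nat) → e) (succ zero) ((λ (ν : Nat) → λ (δ : Nat) → elimNat (λ (h : Nat) → Nat) ν (λ (c : Nat) → λ (a : Nat) → succ a) δ) zero (succ (succ zero))))))
  ~> succ (succ (succ (succ (succ ((λ (q : Nat) → λ (e : Nat) → q) (succ zero) ((λ (v : Nat) → λ (ν : Nat) → elimNat (λ (δ : Nat) → Nat) v (λ (h : Nat) → λ (c : Nat) → succ c) ν) zero (succ (succ zero))))))))
  ~> succ (succ (succ (succ (succ ((λ (q : Nat) → succ zero) ((λ (e : Nat) → λ (v : Nat) → elimNat (λ (ν : Nat) → Nat) e (λ (δ : Nat) → λ (h : Nat) → succ h) v) zero (succ (succ zero))))))))
  ~> succ (succ (succ (succ (succ (succ zero)))))
inferred type:
  Nat


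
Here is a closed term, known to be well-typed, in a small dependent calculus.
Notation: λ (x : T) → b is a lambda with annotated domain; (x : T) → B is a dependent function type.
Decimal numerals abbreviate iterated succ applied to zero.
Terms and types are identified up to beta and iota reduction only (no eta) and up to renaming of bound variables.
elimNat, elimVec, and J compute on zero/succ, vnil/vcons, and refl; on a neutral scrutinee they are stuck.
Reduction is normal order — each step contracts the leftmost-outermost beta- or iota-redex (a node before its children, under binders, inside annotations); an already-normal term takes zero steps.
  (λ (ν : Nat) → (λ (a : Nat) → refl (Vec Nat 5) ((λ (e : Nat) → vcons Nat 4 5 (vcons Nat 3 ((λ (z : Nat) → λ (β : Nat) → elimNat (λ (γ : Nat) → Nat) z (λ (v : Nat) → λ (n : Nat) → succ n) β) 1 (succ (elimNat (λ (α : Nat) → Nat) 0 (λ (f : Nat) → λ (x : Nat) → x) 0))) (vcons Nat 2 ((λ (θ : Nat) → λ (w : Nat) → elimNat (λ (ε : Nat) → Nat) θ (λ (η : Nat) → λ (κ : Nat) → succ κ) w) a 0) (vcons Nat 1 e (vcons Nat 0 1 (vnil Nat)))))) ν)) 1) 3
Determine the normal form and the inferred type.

reduced normal form:
  refl (Vec Nat 5) (vcons Nat 4 5 (vcons Nat 3 2 (vcons Nat 2 1 (vcons Nat 1 3 (vcons Nat 0 1 (vnil Nat))))))
type:
  Eq (Vec Nat 5) (vcons Nat 4 5 (vcons Nat 3 2 (vcons Nat 2 1 (vcons Nat 1 3 (vcons Nat 0 1 (vnil Nat)))))) (vcons Nat 4 5 (vcons Nat 3 2 (vcons Nat 2 1 (vcons Nat 1 3 (vcons Nat 0 1 (vnil Nat))))))


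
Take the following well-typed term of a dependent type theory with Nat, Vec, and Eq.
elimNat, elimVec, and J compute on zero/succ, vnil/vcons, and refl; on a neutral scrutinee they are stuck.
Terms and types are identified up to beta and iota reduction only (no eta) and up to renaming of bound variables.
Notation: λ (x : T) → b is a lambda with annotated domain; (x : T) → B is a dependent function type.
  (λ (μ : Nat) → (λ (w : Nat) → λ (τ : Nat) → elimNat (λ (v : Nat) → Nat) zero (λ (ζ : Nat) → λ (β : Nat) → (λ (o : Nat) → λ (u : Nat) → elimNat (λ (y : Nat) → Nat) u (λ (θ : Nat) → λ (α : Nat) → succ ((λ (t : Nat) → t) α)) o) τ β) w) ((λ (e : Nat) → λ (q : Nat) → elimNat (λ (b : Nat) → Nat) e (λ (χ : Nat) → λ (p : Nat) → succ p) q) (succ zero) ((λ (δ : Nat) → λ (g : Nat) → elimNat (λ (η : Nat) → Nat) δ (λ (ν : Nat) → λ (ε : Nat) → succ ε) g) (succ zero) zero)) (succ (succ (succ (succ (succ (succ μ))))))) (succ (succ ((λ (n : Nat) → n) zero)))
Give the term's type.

the term's type:
  Nat


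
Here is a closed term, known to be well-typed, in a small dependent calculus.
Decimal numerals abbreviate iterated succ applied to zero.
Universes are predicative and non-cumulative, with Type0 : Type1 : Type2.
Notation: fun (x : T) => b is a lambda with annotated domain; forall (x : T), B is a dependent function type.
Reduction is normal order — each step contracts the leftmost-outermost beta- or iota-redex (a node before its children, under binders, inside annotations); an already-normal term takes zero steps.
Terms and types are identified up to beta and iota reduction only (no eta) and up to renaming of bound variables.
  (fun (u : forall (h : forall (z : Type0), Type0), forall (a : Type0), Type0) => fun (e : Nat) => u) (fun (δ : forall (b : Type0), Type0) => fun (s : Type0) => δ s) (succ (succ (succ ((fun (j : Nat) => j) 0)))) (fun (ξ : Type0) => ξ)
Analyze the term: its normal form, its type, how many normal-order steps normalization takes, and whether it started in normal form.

reduced normal form:
  fun (u : Type0) => u
inferred type:
  forall (u : Type0), Type0
reduction steps (normal order): 4
started in normal form: no
first redex: a beta-redex


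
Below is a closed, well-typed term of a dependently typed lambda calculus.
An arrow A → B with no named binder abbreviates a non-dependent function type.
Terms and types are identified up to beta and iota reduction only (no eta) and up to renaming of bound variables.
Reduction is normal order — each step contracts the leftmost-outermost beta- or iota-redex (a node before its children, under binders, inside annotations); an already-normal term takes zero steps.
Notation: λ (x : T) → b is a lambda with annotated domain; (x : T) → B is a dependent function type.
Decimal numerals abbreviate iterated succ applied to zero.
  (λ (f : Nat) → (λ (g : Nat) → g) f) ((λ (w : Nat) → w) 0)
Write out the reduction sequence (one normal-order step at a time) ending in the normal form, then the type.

reduction (normal order):
  (λ (f : Nat) → (λ (g : Nat) → g) f) ((λ (w : Nat) → w) 0)
  ~> (λ (f : Nat) → f) ((λ (g : Nat) → g) 0)
  ~> (λ (f : Nat) → f) 0
  ~> 0
inferred type:
  Nat


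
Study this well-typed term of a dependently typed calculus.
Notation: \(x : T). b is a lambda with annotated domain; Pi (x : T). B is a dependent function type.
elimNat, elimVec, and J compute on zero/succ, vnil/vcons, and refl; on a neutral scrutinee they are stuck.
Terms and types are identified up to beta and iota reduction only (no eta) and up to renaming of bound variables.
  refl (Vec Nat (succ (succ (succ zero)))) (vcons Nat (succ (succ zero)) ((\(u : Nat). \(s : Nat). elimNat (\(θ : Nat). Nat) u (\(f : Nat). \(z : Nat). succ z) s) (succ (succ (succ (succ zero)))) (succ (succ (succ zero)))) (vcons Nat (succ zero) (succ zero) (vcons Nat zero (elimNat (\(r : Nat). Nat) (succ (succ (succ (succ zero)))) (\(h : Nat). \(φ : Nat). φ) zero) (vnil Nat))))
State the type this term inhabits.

inferred type:
  Eq (Vec Nat (succ (succ (succ zero)))) (vcons Nat (succ (succ zero)) (succ (succ (succ (succ (succ (succ (succ zero))))))) (vcons Nat (succ zero) (succ zero) (vcons Nat zero (succ (succ (succ (succ zero)))) (vnil Nat)))) (vcons Nat (succ (succ zero)) (succ (succ (succ (succ (succ (succ (succ zero))))))) (vcons Nat (succ zero) (succ zero) (vcons Nat zero (succ (succ (succ (succ zero)))) (vnil Nat))))
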